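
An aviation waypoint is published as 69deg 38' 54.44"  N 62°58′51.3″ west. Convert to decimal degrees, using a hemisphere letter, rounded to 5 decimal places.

69.64846° N, 62.98092° W

φ: 69 + 38/60 + 54.44/3600 = 69.648456
λ: 58′ + 51.3″ = 58.85500′; 62 + 58.85500/60 = 62.980917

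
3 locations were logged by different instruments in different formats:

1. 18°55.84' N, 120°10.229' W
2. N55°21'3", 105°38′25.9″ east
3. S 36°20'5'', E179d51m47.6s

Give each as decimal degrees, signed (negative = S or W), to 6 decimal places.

Point 1:
  Latitude: 55.84′ = 0.930667°; total 18.9306667
  N → positive
  Longitude: 10.229′ = 0.170483°; total 120.1704833
  W ⇒ negate
Point 2:
  Latitude: 55° + 21/60 + 3/3600 = 55 + 0.350000 + 0.000833 = 55.3508333
  N → positive
  Lon: 38′ + 25.9″ = 38.43167′; 105 + 38.43167/60 = 105.6405278
  E ⇒ keep positive
Point 3:
  φ: 36° + 20/60 + 5/3600 = 36 + 0.333333 + 0.001389 = 36.3347222
  hemisphere S, so the sign is −
  Lon: 51′ + 47.6″ = 51.79333′; 179 + 51.79333/60 = 179.8632222
  E → positive

1. 18.930667, -120.170483
2. 55.350833, 105.640528
3. -36.334722, 179.863222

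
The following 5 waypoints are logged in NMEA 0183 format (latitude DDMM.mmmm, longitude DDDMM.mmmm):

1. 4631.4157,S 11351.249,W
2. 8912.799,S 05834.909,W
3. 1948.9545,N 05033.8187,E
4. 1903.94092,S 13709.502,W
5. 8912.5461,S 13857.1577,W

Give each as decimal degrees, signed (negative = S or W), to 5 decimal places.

Point 1:
  φ: split at 2 digits → 46° and 31.4157′; 46 + 31.4157/60 = 46.523595
  hemisphere S, so the sign is −
  λ: degrees = first 3 digits = 113, minutes = 51.249; 113 + 51.249/60 = 113.854150
  hemisphere W, so the sign is −
Point 2:
  φ: degrees = first 2 digits = 89, minutes = 12.799; 89 + 12.799/60 = 89.213317
  hemisphere S, so the sign is −
  Lon: split at 3 digits → 058° and 34.909′; 58 + 34.909/60 = 58.581817
  W → negative
Point 3:
  φ: degrees = first 2 digits = 19, minutes = 48.9545; 19 + 48.9545/60 = 19.815908
  N → positive
  λ: split at 3 digits → 050° and 33.8187′; 50 + 33.8187/60 = 50.563645
  E ⇒ keep positive
Point 4:
  φ: split at 2 digits → 19° and 3.94092′; 19 + 3.94092/60 = 19.065682
  S → negative
  Longitude: split at 3 digits → 137° and 9.502′; 137 + 9.502/60 = 137.158367
  W ⇒ negate
Point 5:
  Lat: degrees = first 2 digits = 89, minutes = 12.5461; 89 + 12.5461/60 = 89.209102
  S → negative
  λ: split at 3 digits → 138° and 57.1577′; 138 + 57.1577/60 = 138.952628
  hemisphere W, so the sign is −

1. -46.52360, -113.85415
2. -89.21332, -58.58182
3. 19.81591, 50.56365
4. -19.06568, -137.15837
5. -89.20910, -138.95263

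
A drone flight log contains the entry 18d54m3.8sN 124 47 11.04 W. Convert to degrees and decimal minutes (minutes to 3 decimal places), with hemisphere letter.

18° 54.063′ N, 124° 47.184′ W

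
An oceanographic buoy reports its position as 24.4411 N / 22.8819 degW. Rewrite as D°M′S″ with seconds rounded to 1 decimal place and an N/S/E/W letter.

Lat: whole degrees 24; 26.46600′ → 26′ and 27.960″
Longitude: whole degrees 22; 52.91400′ → 52′ and 54.840″

24°26′28.0″ N, 22°52′54.8″ W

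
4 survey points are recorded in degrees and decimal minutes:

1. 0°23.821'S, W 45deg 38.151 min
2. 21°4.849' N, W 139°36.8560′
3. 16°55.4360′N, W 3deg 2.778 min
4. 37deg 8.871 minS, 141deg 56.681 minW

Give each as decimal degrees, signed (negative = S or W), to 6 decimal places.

Point 1:
  Latitude: 23.821′ = 0.397017°; total 0.3970167
  S → negative
  Lon: 38.151′ = 0.635850°; total 45.6358500
  W → negative
Point 2:
  φ: 21 + 4.849/60 = 21.0808167
  N → positive
  Longitude: 139 + 36.856/60 = 139.6142667
  W → negative
Point 3:
  Latitude: 55.436′ = 0.923933°; total 16.9239333
  N → positive
  Lon: 2.778′ = 0.046300°; total 3.0463000
  W ⇒ negate
Point 4:
  Lat: 37 + 8.871/60 = 37.1478500
  hemisphere S, so the sign is −
  Lon: 141 + 56.681/60 = 141.9446833
  hemisphere W, so the sign is −

1. -0.397017, -45.635850
2. 21.080817, -139.614267
3. 16.923933, -3.046300
4. -37.147850, -141.944683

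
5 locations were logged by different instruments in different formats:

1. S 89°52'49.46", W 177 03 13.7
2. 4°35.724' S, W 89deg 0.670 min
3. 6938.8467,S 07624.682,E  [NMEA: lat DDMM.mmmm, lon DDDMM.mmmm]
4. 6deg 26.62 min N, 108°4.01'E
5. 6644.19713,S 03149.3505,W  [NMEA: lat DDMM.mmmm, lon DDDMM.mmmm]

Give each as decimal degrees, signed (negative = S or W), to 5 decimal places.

Point 1:
  φ: 52′ + 49.46″ = 52.82433′; 89 + 52.82433/60 = 89.880406
  S → negative
  λ: 3′ + 13.7″ = 3.22833′; 177 + 3.22833/60 = 177.053806
  hemisphere W, so the sign is −
Point 2:
  Lat: 4 + 35.724/60 = 4.595400
  hemisphere S, so the sign is −
  Lon: 89 + 0.67/60 = 89.011167
  W ⇒ negate
Point 3:
  Latitude: split at 2 digits → 69° and 38.8467′; 69 + 38.8467/60 = 69.647445
  hemisphere S, so the sign is −
  Longitude: degrees = first 3 digits = 76, minutes = 24.682; 76 + 24.682/60 = 76.411367
  E ⇒ keep positive
Point 4:
  φ: 26.62′ = 0.443667°; total 6.443667
  N ⇒ keep positive
  Longitude: 4.01′ = 0.066833°; total 108.066833
  E → positive
Point 5:
  φ: split at 2 digits → 66° and 44.19713′; 66 + 44.19713/60 = 66.736619
  hemisphere S, so the sign is −
  λ: degrees = first 3 digits = 31, minutes = 49.3505; 31 + 49.3505/60 = 31.822508
  hemisphere W, so the sign is −

1. -89.88041, -177.05381
2. -4.59540, -89.01117
3. -69.64745, 76.41137
4. 6.44367, 108.06683
5. -66.73662, -31.82251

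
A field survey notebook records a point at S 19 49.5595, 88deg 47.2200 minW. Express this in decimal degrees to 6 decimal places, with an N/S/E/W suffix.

φ: 49.5595′ = 0.825992°; total 19.8259917
Lon: 47.22′ = 0.787000°; total 88.7870000

19.825992° S, 88.787000° W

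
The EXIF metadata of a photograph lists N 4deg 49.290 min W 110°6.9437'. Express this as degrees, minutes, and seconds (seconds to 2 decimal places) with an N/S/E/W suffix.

4°49′17.40″ N, 110°06′56.62″ W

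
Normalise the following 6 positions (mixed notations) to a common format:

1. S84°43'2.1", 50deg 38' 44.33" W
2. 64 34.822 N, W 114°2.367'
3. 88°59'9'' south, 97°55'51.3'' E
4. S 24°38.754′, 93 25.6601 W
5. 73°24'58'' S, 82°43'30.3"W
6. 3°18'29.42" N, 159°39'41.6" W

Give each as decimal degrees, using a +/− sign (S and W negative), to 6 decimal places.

1. -84.717250, -50.645647
2. 64.580367, -114.039450
3. -88.985833, 97.930917
4. -24.645900, -93.427668
5. -73.416111, -82.725083
6. 3.308172, -159.661556

Point 1:
  φ: 43′ + 2.1″ = 43.03500′; 84 + 43.03500/60 = 84.7172500
  S → negative
  Lon: 50 + 38/60 + 44.33/3600 = 50.6456472
  W → negative
Point 2:
  Lat: 34.822′ = 0.580367°; total 64.5803667
  N → positive
  λ: 114 + 2.367/60 = 114.0394500
  W ⇒ negate
Point 3:
  φ: 59′ + 9″ = 59.15000′; 88 + 59.15000/60 = 88.9858333
  S ⇒ negate
  λ: 97° + 55/60 + 51.3/3600 = 97 + 0.916667 + 0.014250 = 97.9309167
  E → positive
Point 4:
  φ: 24 + 38.754/60 = 24.6459000
  S → negative
  λ: 93 + 25.6601/60 = 93.4276683
  W ⇒ negate
Point 5:
  Lat: 73 + 24/60 + 58/3600 = 73.4161111
  S → negative
  Longitude: 82 + 43/60 + 30.3/3600 = 82.7250833
  hemisphere W, so the sign is −
Point 6:
  Latitude: 3° + 18/60 + 29.42/3600 = 3 + 0.300000 + 0.008172 = 3.3081722
  N → positive
  λ: 159 + 39/60 + 41.6/3600 = 159.6615556
  hemisphere W, so the sign is −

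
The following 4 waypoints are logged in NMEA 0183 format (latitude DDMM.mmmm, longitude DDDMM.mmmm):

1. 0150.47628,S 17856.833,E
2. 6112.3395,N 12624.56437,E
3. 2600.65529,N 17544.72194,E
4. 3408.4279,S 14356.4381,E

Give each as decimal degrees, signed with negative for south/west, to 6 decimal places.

1. -1.841271, 178.947217
2. 61.205658, 126.409406
3. 26.010922, 175.745366
4. -34.140465, 143.940635

Point 1:
  Latitude: degrees = first 2 digits = 1, minutes = 50.47628; 1 + 50.47628/60 = 1.8412713
  S ⇒ negate
  Lon: split at 3 digits → 178° and 56.833′; 178 + 56.833/60 = 178.9472167
  E ⇒ keep positive
Point 2:
  Latitude: degrees = first 2 digits = 61, minutes = 12.3395; 61 + 12.3395/60 = 61.2056583
  N → positive
  Longitude: split at 3 digits → 126° and 24.56437′; 126 + 24.56437/60 = 126.4094062
  E ⇒ keep positive
Point 3:
  φ: split at 2 digits → 26° and 0.65529′; 26 + 0.65529/60 = 26.0109215
  N → positive
  Longitude: split at 3 digits → 175° and 44.72194′; 175 + 44.72194/60 = 175.7453657
  E → positive
Point 4:
  Latitude: degrees = first 2 digits = 34, minutes = 8.4279; 34 + 8.4279/60 = 34.1404650
  S ⇒ negate
  λ: degrees = first 3 digits = 143, minutes = 56.4381; 143 + 56.4381/60 = 143.9406350
  E ⇒ keep positive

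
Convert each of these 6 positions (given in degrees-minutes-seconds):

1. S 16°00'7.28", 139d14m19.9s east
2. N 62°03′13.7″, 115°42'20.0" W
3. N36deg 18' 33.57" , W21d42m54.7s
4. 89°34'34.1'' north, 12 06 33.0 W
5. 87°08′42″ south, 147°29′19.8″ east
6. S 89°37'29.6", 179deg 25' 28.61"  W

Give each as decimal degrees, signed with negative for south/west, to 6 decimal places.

1. -16.002022, 139.238861
2. 62.053806, -115.705556
3. 36.309325, -21.715194
4. 89.576139, -12.109167
5. -87.145000, 147.488833
6. -89.624889, -179.424614

Point 1:
  Lat: 0′ + 7.28″ = 0.12133′; 16 + 0.12133/60 = 16.0020222
  hemisphere S, so the sign is −
  Longitude: 139 + 14/60 + 19.9/3600 = 139.2388611
  E ⇒ keep positive
Point 2:
  Lat: 62° + 3/60 + 13.7/3600 = 62 + 0.050000 + 0.003806 = 62.0538056
  N → positive
  Lon: 115° + 42/60 + 20/3600 = 115 + 0.700000 + 0.005556 = 115.7055556
  W ⇒ negate
Point 3:
  φ: 36 + 18/60 + 33.57/3600 = 36.3093250
  N ⇒ keep positive
  Longitude: 21 + 42/60 + 54.7/3600 = 21.7151944
  W ⇒ negate
Point 4:
  Lat: 89° + 34/60 + 34.1/3600 = 89 + 0.566667 + 0.009472 = 89.5761389
  N → positive
  Lon: 12° + 6/60 + 33/3600 = 12 + 0.100000 + 0.009167 = 12.1091667
  W ⇒ negate
Point 5:
  Lat: 87 + 8/60 + 42/3600 = 87.1450000
  S ⇒ negate
  Lon: 147° + 29/60 + 19.8/3600 = 147 + 0.483333 + 0.005500 = 147.4888333
  E → positive
Point 6:
  Latitude: 89° + 37/60 + 29.6/3600 = 89 + 0.616667 + 0.008222 = 89.6248889
  hemisphere S, so the sign is −
  Longitude: 25′ + 28.61″ = 25.47683′; 179 + 25.47683/60 = 179.4246139
  W → negative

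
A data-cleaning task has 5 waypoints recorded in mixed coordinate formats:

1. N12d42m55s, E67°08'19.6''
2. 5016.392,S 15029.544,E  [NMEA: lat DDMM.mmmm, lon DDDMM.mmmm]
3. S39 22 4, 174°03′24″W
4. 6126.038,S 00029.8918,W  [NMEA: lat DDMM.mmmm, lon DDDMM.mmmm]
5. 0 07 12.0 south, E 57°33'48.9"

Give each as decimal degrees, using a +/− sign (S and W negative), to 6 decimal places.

1. 12.715278, 67.138778
2. -50.273200, 150.492400
3. -39.367778, -174.056667
4. -61.433967, -0.498197
5. -0.120000, 57.563583

Point 1:
  φ: 12° + 42/60 + 55/3600 = 12 + 0.700000 + 0.015278 = 12.7152778
  N → positive
  λ: 8′ + 19.6″ = 8.32667′; 67 + 8.32667/60 = 67.1387778
  E ⇒ keep positive
Point 2:
  Latitude: degrees = first 2 digits = 50, minutes = 16.392; 50 + 16.392/60 = 50.2732000
  S ⇒ negate
  Longitude: degrees = first 3 digits = 150, minutes = 29.544; 150 + 29.544/60 = 150.4924000
  E ⇒ keep positive
Point 3:
  φ: 22′ + 4″ = 22.06667′; 39 + 22.06667/60 = 39.3677778
  hemisphere S, so the sign is −
  Longitude: 174 + 3/60 + 24/3600 = 174.0566667
  hemisphere W, so the sign is −
Point 4:
  φ: split at 2 digits → 61° and 26.038′; 61 + 26.038/60 = 61.4339667
  hemisphere S, so the sign is −
  λ: split at 3 digits → 000° and 29.8918′; 0 + 29.8918/60 = 0.4981967
  W ⇒ negate
Point 5:
  φ: 0 + 7/60 + 12/3600 = 0.1200000
  hemisphere S, so the sign is −
  Lon: 57 + 33/60 + 48.9/3600 = 57.5635833
  E ⇒ keep positive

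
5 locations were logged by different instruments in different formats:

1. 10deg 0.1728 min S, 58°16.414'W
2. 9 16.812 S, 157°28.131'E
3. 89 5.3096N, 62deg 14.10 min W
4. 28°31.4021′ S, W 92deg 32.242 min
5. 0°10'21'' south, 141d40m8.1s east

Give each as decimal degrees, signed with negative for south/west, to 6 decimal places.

1. -10.002880, -58.273567
2. -9.280200, 157.468850
3. 89.088493, -62.235000
4. -28.523368, -92.537367
5. -0.172500, 141.668917

Point 1:
  Lat: 0.1728′ = 0.002880°; total 10.0028800
  hemisphere S, so the sign is −
  Longitude: 16.414′ = 0.273567°; total 58.2735667
  W ⇒ negate
Point 2:
  φ: 16.812′ = 0.280200°; total 9.2802000
  hemisphere S, so the sign is −
  λ: 157 + 28.131/60 = 157.4688500
  E ⇒ keep positive
Point 3:
  Latitude: 89 + 5.3096/60 = 89.0884933
  N → positive
  λ: 14.1′ = 0.235000°; total 62.2350000
  W ⇒ negate
Point 4:
  φ: 28 + 31.4021/60 = 28.5233683
  S ⇒ negate
  Longitude: 92 + 32.242/60 = 92.5373667
  hemisphere W, so the sign is −
Point 5:
  Lat: 10′ + 21″ = 10.35000′; 0 + 10.35000/60 = 0.1725000
  S → negative
  Longitude: 141° + 40/60 + 8.1/3600 = 141 + 0.666667 + 0.002250 = 141.6689167
  E → positive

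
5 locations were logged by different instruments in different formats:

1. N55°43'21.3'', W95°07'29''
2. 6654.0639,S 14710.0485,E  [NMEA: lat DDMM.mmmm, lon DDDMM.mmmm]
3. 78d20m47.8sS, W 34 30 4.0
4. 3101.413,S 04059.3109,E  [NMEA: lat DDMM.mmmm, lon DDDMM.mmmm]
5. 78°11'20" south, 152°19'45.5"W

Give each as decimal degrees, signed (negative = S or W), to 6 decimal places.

1. 55.722583, -95.124722
2. -66.901065, 147.167475
3. -78.346611, -34.501111
4. -31.023550, 40.988515
5. -78.188889, -152.329306

Point 1:
  φ: 55 + 43/60 + 21.3/3600 = 55.7225833
  N → positive
  Lon: 95° + 7/60 + 29/3600 = 95 + 0.116667 + 0.008056 = 95.1247222
  hemisphere W, so the sign is −
Point 2:
  φ: degrees = first 2 digits = 66, minutes = 54.0639; 66 + 54.0639/60 = 66.9010650
  hemisphere S, so the sign is −
  λ: degrees = first 3 digits = 147, minutes = 10.0485; 147 + 10.0485/60 = 147.1674750
  E → positive
Point 3:
  φ: 20′ + 47.8″ = 20.79667′; 78 + 20.79667/60 = 78.3466111
  S ⇒ negate
  Lon: 30′ + 4″ = 30.06667′; 34 + 30.06667/60 = 34.5011111
  W → negative
Point 4:
  φ: degrees = first 2 digits = 31, minutes = 1.413; 31 + 1.413/60 = 31.0235500
  S → negative
  Longitude: degrees = first 3 digits = 40, minutes = 59.3109; 40 + 59.3109/60 = 40.9885150
  E → positive
Point 5:
  Lat: 78° + 11/60 + 20/3600 = 78 + 0.183333 + 0.005556 = 78.1888889
  S ⇒ negate
  λ: 152 + 19/60 + 45.5/3600 = 152.3293056
  hemisphere W, so the sign is −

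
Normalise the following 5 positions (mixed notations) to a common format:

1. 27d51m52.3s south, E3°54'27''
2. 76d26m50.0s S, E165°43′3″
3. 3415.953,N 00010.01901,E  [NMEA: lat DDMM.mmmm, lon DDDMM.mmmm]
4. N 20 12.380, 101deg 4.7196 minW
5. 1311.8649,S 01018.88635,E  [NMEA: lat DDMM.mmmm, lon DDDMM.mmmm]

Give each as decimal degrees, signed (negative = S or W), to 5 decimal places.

Point 1:
  φ: 27° + 51/60 + 52.3/3600 = 27 + 0.850000 + 0.014528 = 27.864528
  hemisphere S, so the sign is −
  Lon: 3° + 54/60 + 27/3600 = 3 + 0.900000 + 0.007500 = 3.907500
  E ⇒ keep positive
Point 2:
  Lat: 76° + 26/60 + 50/3600 = 76 + 0.433333 + 0.013889 = 76.447222
  S ⇒ negate
  Lon: 165° + 43/60 + 3/3600 = 165 + 0.716667 + 0.000833 = 165.717500
  E ⇒ keep positive
Point 3:
  φ: degrees = first 2 digits = 34, minutes = 15.953; 34 + 15.953/60 = 34.265883
  N → positive
  λ: degrees = first 3 digits = 0, minutes = 10.01901; 0 + 10.01901/60 = 0.166984
  E → positive
Point 4:
  φ: 20 + 12.38/60 = 20.206333
  N → positive
  Lon: 101 + 4.7196/60 = 101.078660
  W ⇒ negate
Point 5:
  φ: degrees = first 2 digits = 13, minutes = 11.8649; 13 + 11.8649/60 = 13.197748
  S → negative
  Longitude: split at 3 digits → 010° and 18.88635′; 10 + 18.88635/60 = 10.314773
  E ⇒ keep positive

1. -27.86453, 3.90750
2. -76.44722, 165.71750
3. 34.26588, 0.16698
4. 20.20633, -101.07866
5. -13.19775, 10.31477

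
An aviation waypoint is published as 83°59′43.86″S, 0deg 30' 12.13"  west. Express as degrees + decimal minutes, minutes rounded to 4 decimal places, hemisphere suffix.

φ: seconds/60 = 0.73100; minutes = 59 + 0.73100 = 59.731000
λ: 30 + 12.13/60 = 30.202167′

83° 59.7310′ S, 0° 30.2022′ W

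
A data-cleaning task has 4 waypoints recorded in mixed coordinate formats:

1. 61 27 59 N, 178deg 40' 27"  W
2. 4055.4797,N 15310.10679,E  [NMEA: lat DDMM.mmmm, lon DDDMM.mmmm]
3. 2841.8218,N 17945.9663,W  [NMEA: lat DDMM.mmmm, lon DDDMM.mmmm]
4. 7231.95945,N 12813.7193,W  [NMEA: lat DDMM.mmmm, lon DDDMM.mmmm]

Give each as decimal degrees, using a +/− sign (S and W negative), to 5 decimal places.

Point 1:
  φ: 61 + 27/60 + 59/3600 = 61.466389
  N → positive
  Lon: 40′ + 27″ = 40.45000′; 178 + 40.45000/60 = 178.674167
  W ⇒ negate
Point 2:
  Latitude: split at 2 digits → 40° and 55.4797′; 40 + 55.4797/60 = 40.924662
  N → positive
  Longitude: split at 3 digits → 153° and 10.10679′; 153 + 10.10679/60 = 153.168447
  E → positive
Point 3:
  Lat: split at 2 digits → 28° and 41.8218′; 28 + 41.8218/60 = 28.697030
  N → positive
  λ: split at 3 digits → 179° and 45.9663′; 179 + 45.9663/60 = 179.766105
  W ⇒ negate
Point 4:
  φ: degrees = first 2 digits = 72, minutes = 31.95945; 72 + 31.95945/60 = 72.532658
  N → positive
  Lon: degrees = first 3 digits = 128, minutes = 13.7193; 128 + 13.7193/60 = 128.228655
  hemisphere W, so the sign is −

1. 61.46639, -178.67417
2. 40.92466, 153.16845
3. 28.69703, -179.76611
4. 72.53266, -128.22866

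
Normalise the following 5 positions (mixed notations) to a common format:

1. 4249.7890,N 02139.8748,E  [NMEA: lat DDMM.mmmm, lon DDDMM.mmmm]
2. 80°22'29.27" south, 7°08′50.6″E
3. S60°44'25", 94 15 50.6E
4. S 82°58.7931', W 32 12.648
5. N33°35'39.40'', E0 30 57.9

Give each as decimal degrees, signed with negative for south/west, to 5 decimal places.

1. 42.82982, 21.66458
2. -80.37480, 7.14739
3. -60.74028, 94.26406
4. -82.97989, -32.21080
5. 33.59428, 0.51608

Point 1:
  Latitude: degrees = first 2 digits = 42, minutes = 49.789; 42 + 49.789/60 = 42.829817
  N ⇒ keep positive
  Longitude: split at 3 digits → 021° and 39.8748′; 21 + 39.8748/60 = 21.664580
  E ⇒ keep positive
Point 2:
  Lat: 80 + 22/60 + 29.27/3600 = 80.374797
  S → negative
  Lon: 7° + 8/60 + 50.6/3600 = 7 + 0.133333 + 0.014056 = 7.147389
  E ⇒ keep positive
Point 3:
  Latitude: 60 + 44/60 + 25/3600 = 60.740278
  S ⇒ negate
  Lon: 94 + 15/60 + 50.6/3600 = 94.264056
  E ⇒ keep positive
Point 4:
  Lat: 82 + 58.7931/60 = 82.979885
  hemisphere S, so the sign is −
  Lon: 32 + 12.648/60 = 32.210800
  W → negative
Point 5:
  Lat: 33° + 35/60 + 39.4/3600 = 33 + 0.583333 + 0.010944 = 33.594278
  N ⇒ keep positive
  λ: 30′ + 57.9″ = 30.96500′; 0 + 30.96500/60 = 0.516083
  E ⇒ keep positive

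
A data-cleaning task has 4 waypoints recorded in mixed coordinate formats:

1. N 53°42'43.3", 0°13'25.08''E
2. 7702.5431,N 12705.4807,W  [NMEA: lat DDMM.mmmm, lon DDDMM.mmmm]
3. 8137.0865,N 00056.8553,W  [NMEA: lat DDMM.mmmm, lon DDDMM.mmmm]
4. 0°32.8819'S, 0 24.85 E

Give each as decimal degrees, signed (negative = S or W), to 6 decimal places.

1. 53.712028, 0.223633
2. 77.042385, -127.091345
3. 81.618108, -0.947588
4. -0.548032, 0.414167

Point 1:
  Lat: 53 + 42/60 + 43.3/3600 = 53.7120278
  N → positive
  Lon: 0° + 13/60 + 25.08/3600 = 0 + 0.216667 + 0.006967 = 0.2236333
  E ⇒ keep positive
Point 2:
  φ: split at 2 digits → 77° and 2.5431′; 77 + 2.5431/60 = 77.0423850
  N ⇒ keep positive
  λ: degrees = first 3 digits = 127, minutes = 5.4807; 127 + 5.4807/60 = 127.0913450
  W → negative
Point 3:
  Latitude: split at 2 digits → 81° and 37.0865′; 81 + 37.0865/60 = 81.6181083
  N ⇒ keep positive
  λ: degrees = first 3 digits = 0, minutes = 56.8553; 0 + 56.8553/60 = 0.9475883
  W → negative
Point 4:
  Lat: 32.8819′ = 0.548032°; total 0.5480317
  S ⇒ negate
  λ: 0 + 24.85/60 = 0.4141667
  E ⇒ keep positive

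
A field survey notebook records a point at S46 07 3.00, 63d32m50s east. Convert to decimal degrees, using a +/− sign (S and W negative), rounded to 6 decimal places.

-46.117500, 63.547222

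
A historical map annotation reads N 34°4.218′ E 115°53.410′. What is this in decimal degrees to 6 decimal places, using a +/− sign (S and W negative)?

34.070300, 115.890167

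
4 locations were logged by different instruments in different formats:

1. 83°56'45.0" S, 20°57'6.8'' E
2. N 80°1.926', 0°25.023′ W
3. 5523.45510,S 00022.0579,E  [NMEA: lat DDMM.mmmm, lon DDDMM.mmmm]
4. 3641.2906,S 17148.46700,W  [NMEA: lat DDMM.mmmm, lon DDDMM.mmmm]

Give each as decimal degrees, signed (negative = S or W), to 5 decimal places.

1. -83.94583, 20.95189
2. 80.03210, -0.41705
3. -55.39092, 0.36763
4. -36.68818, -171.80778

Point 1:
  Lat: 83 + 56/60 + 45/3600 = 83.945833
  hemisphere S, so the sign is −
  Lon: 20° + 57/60 + 6.8/3600 = 20 + 0.950000 + 0.001889 = 20.951889
  E ⇒ keep positive
Point 2:
  Latitude: 80 + 1.926/60 = 80.032100
  N ⇒ keep positive
  λ: 0 + 25.023/60 = 0.417050
  W ⇒ negate
Point 3:
  Latitude: split at 2 digits → 55° and 23.4551′; 55 + 23.4551/60 = 55.390918
  S ⇒ negate
  λ: degrees = first 3 digits = 0, minutes = 22.0579; 0 + 22.0579/60 = 0.367632
  E ⇒ keep positive
Point 4:
  φ: split at 2 digits → 36° and 41.2906′; 36 + 41.2906/60 = 36.688177
  S → negative
  λ: split at 3 digits → 171° and 48.467′; 171 + 48.467/60 = 171.807783
  hemisphere W, so the sign is −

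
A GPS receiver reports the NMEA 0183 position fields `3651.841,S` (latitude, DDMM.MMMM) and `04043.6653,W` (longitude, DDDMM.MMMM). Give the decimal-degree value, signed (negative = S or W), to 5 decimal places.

-36.86402, -40.72776

φ: degrees = first 2 digits = 36, minutes = 51.841; 36 + 51.841/60 = 36.864017
S ⇒ negate
Lon: split at 3 digits → 040° and 43.6653′; 40 + 43.6653/60 = 40.727755
W ⇒ negate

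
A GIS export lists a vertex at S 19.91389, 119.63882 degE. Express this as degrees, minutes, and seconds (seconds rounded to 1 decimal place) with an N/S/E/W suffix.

19°54′50.0″ S, 119°38′19.8″ E

Latitude: 0.913890 × 60 = 54.83340′ → 54′, remainder × 60 = 50.004″
Longitude: 0.638820 × 60 = 38.32920′ → 38′, remainder × 60 = 19.752″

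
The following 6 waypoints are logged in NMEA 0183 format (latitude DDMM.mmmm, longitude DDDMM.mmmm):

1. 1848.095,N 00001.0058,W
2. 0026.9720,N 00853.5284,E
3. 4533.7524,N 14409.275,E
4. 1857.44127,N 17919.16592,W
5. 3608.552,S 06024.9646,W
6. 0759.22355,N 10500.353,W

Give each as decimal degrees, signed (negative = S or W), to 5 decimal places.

Point 1:
  Latitude: split at 2 digits → 18° and 48.095′; 18 + 48.095/60 = 18.801583
  N → positive
  Lon: split at 3 digits → 000° and 1.0058′; 0 + 1.0058/60 = 0.016763
  W → negative
Point 2:
  Lat: split at 2 digits → 00° and 26.972′; 0 + 26.972/60 = 0.449533
  N ⇒ keep positive
  Longitude: degrees = first 3 digits = 8, minutes = 53.5284; 8 + 53.5284/60 = 8.892140
  E → positive
Point 3:
  φ: split at 2 digits → 45° and 33.7524′; 45 + 33.7524/60 = 45.562540
  N ⇒ keep positive
  Lon: degrees = first 3 digits = 144, minutes = 9.275; 144 + 9.275/60 = 144.154583
  E → positive
Point 4:
  φ: degrees = first 2 digits = 18, minutes = 57.44127; 18 + 57.44127/60 = 18.957355
  N ⇒ keep positive
  Lon: split at 3 digits → 179° and 19.16592′; 179 + 19.16592/60 = 179.319432
  W ⇒ negate
Point 5:
  Latitude: split at 2 digits → 36° and 8.552′; 36 + 8.552/60 = 36.142533
  hemisphere S, so the sign is −
  Lon: degrees = first 3 digits = 60, minutes = 24.9646; 60 + 24.9646/60 = 60.416077
  W → negative
Point 6:
  Latitude: split at 2 digits → 07° and 59.22355′; 7 + 59.22355/60 = 7.987059
  N ⇒ keep positive
  Longitude: degrees = first 3 digits = 105, minutes = 0.353; 105 + 0.353/60 = 105.005883
  W → negative

1. 18.80158, -0.01676
2. 0.44953, 8.89214
3. 45.56254, 144.15458
4. 18.95735, -179.31943
5. -36.14253, -60.41608
6. 7.98706, -105.00588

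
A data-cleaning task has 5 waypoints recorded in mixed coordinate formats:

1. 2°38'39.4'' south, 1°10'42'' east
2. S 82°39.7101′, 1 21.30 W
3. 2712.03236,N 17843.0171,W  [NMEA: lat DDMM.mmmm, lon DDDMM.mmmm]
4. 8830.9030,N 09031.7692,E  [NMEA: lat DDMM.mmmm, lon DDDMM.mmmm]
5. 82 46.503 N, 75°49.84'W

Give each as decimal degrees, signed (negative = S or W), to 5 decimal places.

1. -2.64428, 1.17833
2. -82.66184, -1.35500
3. 27.20054, -178.71695
4. 88.51505, 90.52949
5. 82.77505, -75.83067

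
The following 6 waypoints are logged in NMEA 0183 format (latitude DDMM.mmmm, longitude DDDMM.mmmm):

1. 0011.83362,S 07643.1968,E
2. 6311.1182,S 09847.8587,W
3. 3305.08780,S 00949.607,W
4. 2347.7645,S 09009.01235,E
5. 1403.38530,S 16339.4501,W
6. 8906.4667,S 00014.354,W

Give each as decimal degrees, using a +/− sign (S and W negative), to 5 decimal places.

1. -0.19723, 76.71995
2. -63.18530, -98.79765
3. -33.08480, -9.82678
4. -23.79608, 90.15021
5. -14.05642, -163.65750
6. -89.10778, -0.23923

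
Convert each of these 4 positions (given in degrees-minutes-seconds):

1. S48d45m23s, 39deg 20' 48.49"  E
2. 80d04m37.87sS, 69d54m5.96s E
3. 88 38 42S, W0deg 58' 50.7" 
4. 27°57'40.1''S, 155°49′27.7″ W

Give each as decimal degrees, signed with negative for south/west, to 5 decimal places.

1. -48.75639, 39.34680
2. -80.07719, 69.90166
3. -88.64500, -0.98075
4. -27.96114, -155.82436

Point 1:
  Lat: 45′ + 23″ = 45.38333′; 48 + 45.38333/60 = 48.756389
  hemisphere S, so the sign is −
  Longitude: 20′ + 48.49″ = 20.80817′; 39 + 20.80817/60 = 39.346803
  E → positive
Point 2:
  φ: 4′ + 37.87″ = 4.63117′; 80 + 4.63117/60 = 80.077186
  S ⇒ negate
  λ: 69 + 54/60 + 5.96/3600 = 69.901656
  E → positive
Point 3:
  φ: 88 + 38/60 + 42/3600 = 88.645000
  S → negative
  Lon: 0 + 58/60 + 50.7/3600 = 0.980750
  W → negative
Point 4:
  Latitude: 27 + 57/60 + 40.1/3600 = 27.961139
  S → negative
  Lon: 155 + 49/60 + 27.7/3600 = 155.824361
  W → negative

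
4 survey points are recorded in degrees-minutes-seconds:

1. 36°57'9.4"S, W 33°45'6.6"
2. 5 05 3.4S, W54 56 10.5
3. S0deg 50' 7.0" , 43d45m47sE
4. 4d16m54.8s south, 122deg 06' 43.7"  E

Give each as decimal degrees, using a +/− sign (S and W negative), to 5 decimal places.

Point 1:
  Lat: 36° + 57/60 + 9.4/3600 = 36 + 0.950000 + 0.002611 = 36.952611
  hemisphere S, so the sign is −
  Longitude: 45′ + 6.6″ = 45.11000′; 33 + 45.11000/60 = 33.751833
  W ⇒ negate
Point 2:
  Latitude: 5 + 5/60 + 3.4/3600 = 5.084278
  S ⇒ negate
  Longitude: 54° + 56/60 + 10.5/3600 = 54 + 0.933333 + 0.002917 = 54.936250
  W → negative
Point 3:
  φ: 0 + 50/60 + 7/3600 = 0.835278
  S → negative
  Lon: 43 + 45/60 + 47/3600 = 43.763056
  E → positive
Point 4:
  Lat: 4° + 16/60 + 54.8/3600 = 4 + 0.266667 + 0.015222 = 4.281889
  hemisphere S, so the sign is −
  Lon: 6′ + 43.7″ = 6.72833′; 122 + 6.72833/60 = 122.112139
  E ⇒ keep positive

1. -36.95261, -33.75183
2. -5.08428, -54.93625
3. -0.83528, 43.76306
4. -4.28189, 122.11214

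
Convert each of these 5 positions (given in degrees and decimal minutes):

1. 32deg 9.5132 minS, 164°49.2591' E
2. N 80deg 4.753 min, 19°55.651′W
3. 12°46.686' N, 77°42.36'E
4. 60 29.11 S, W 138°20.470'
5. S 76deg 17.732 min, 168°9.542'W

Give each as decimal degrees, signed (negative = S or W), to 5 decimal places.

1. -32.15855, 164.82099
2. 80.07922, -19.92752
3. 12.77810, 77.70600
4. -60.48517, -138.34117
5. -76.29553, -168.15903

Point 1:
  Lat: 32 + 9.5132/60 = 32.158553
  hemisphere S, so the sign is −
  Longitude: 164 + 49.2591/60 = 164.820985
  E ⇒ keep positive
Point 2:
  Latitude: 80 + 4.753/60 = 80.079217
  N → positive
  λ: 55.651′ = 0.927517°; total 19.927517
  hemisphere W, so the sign is −
Point 3:
  Lat: 46.686′ = 0.778100°; total 12.778100
  N → positive
  λ: 42.36′ = 0.706000°; total 77.706000
  E ⇒ keep positive
Point 4:
  φ: 29.11′ = 0.485167°; total 60.485167
  hemisphere S, so the sign is −
  Lon: 20.47′ = 0.341167°; total 138.341167
  W → negative
Point 5:
  Latitude: 17.732′ = 0.295533°; total 76.295533
  S ⇒ negate
  Longitude: 168 + 9.542/60 = 168.159033
  W ⇒ negate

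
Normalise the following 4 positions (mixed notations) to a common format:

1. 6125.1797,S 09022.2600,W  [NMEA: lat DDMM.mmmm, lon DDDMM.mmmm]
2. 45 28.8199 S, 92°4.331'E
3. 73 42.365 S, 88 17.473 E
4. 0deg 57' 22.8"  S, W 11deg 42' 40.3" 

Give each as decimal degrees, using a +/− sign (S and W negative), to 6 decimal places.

Point 1:
  φ: split at 2 digits → 61° and 25.1797′; 61 + 25.1797/60 = 61.4196617
  S → negative
  Longitude: degrees = first 3 digits = 90, minutes = 22.26; 90 + 22.26/60 = 90.3710000
  hemisphere W, so the sign is −
Point 2:
  Lat: 45 + 28.8199/60 = 45.4803317
  S ⇒ negate
  Longitude: 4.331′ = 0.072183°; total 92.0721833
  E → positive
Point 3:
  φ: 42.365′ = 0.706083°; total 73.7060833
  S ⇒ negate
  λ: 17.473′ = 0.291217°; total 88.2912167
  E ⇒ keep positive
Point 4:
  Lat: 0° + 57/60 + 22.8/3600 = 0 + 0.950000 + 0.006333 = 0.9563333
  S → negative
  λ: 11° + 42/60 + 40.3/3600 = 11 + 0.700000 + 0.011194 = 11.7111944
  hemisphere W, so the sign is −

1. -61.419662, -90.371000
2. -45.480332, 92.072183
3. -73.706083, 88.291217
4. -0.956333, -11.711194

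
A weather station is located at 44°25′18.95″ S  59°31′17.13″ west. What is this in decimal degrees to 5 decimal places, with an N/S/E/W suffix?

44.42193° S, 59.52143° W

Lat: 25′ + 18.95″ = 25.31583′; 44 + 25.31583/60 = 44.421931
λ: 59 + 31/60 + 17.13/3600 = 59.521425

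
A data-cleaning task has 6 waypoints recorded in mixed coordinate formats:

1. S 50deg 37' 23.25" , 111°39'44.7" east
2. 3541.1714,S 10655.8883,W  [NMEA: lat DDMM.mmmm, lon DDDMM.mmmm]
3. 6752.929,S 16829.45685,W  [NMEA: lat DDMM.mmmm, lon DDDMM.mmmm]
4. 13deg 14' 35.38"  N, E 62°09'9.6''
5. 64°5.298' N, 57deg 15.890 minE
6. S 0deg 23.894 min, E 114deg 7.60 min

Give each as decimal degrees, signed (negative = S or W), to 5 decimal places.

Point 1:
  Lat: 37′ + 23.25″ = 37.38750′; 50 + 37.38750/60 = 50.623125
  S ⇒ negate
  Longitude: 111° + 39/60 + 44.7/3600 = 111 + 0.650000 + 0.012417 = 111.662417
  E ⇒ keep positive
Point 2:
  φ: split at 2 digits → 35° and 41.1714′; 35 + 41.1714/60 = 35.686190
  S ⇒ negate
  Lon: split at 3 digits → 106° and 55.8883′; 106 + 55.8883/60 = 106.931472
  W → negative
Point 3:
  Lat: degrees = first 2 digits = 67, minutes = 52.929; 67 + 52.929/60 = 67.882150
  S → negative
  Longitude: degrees = first 3 digits = 168, minutes = 29.45685; 168 + 29.45685/60 = 168.490948
  W → negative
Point 4:
  Latitude: 14′ + 35.38″ = 14.58967′; 13 + 14.58967/60 = 13.243161
  N ⇒ keep positive
  λ: 9′ + 9.6″ = 9.16000′; 62 + 9.16000/60 = 62.152667
  E → positive
Point 5:
  Latitude: 5.298′ = 0.088300°; total 64.088300
  N → positive
  Longitude: 57 + 15.89/60 = 57.264833
  E → positive
Point 6:
  Latitude: 23.894′ = 0.398233°; total 0.398233
  hemisphere S, so the sign is −
  Lon: 7.6′ = 0.126667°; total 114.126667
  E → positive

1. -50.62313, 111.66242
2. -35.68619, -106.93147
3. -67.88215, -168.49095
4. 13.24316, 62.15267
5. 64.08830, 57.26483
6. -0.39823, 114.12667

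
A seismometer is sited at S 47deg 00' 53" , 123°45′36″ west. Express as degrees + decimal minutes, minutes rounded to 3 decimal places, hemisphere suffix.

Latitude: seconds/60 = 0.88333; minutes = 0 + 0.88333 = 0.88333
Longitude: 45 + 36/60 = 45.60000′

47° 0.883′ S, 123° 45.600′ W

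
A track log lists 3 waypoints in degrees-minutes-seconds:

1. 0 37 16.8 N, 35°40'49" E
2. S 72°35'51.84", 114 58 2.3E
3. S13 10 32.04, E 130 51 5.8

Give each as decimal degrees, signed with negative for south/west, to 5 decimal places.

Point 1:
  Lat: 37′ + 16.8″ = 37.28000′; 0 + 37.28000/60 = 0.621333
  N ⇒ keep positive
  Lon: 35 + 40/60 + 49/3600 = 35.680278
  E → positive
Point 2:
  Lat: 72 + 35/60 + 51.84/3600 = 72.597733
  hemisphere S, so the sign is −
  λ: 114° + 58/60 + 2.3/3600 = 114 + 0.966667 + 0.000639 = 114.967306
  E → positive
Point 3:
  Latitude: 10′ + 32.04″ = 10.53400′; 13 + 10.53400/60 = 13.175567
  S ⇒ negate
  Longitude: 130° + 51/60 + 5.8/3600 = 130 + 0.850000 + 0.001611 = 130.851611
  E → positive

1. 0.62133, 35.68028
2. -72.59773, 114.96731
3. -13.17557, 130.85161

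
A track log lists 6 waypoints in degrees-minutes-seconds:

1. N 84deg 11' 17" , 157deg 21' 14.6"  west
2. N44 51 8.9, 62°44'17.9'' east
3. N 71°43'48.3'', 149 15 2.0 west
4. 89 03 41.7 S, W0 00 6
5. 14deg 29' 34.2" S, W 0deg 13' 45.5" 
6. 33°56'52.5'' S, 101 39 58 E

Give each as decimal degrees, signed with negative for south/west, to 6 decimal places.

Point 1:
  Latitude: 84° + 11/60 + 17/3600 = 84 + 0.183333 + 0.004722 = 84.1880556
  N ⇒ keep positive
  λ: 157 + 21/60 + 14.6/3600 = 157.3540556
  W ⇒ negate
Point 2:
  Latitude: 44° + 51/60 + 8.9/3600 = 44 + 0.850000 + 0.002472 = 44.8524722
  N → positive
  Longitude: 62 + 44/60 + 17.9/3600 = 62.7383056
  E → positive
Point 3:
  Latitude: 43′ + 48.3″ = 43.80500′; 71 + 43.80500/60 = 71.7300833
  N ⇒ keep positive
  λ: 149 + 15/60 + 2/3600 = 149.2505556
  W → negative
Point 4:
  Lat: 3′ + 41.7″ = 3.69500′; 89 + 3.69500/60 = 89.0615833
  S ⇒ negate
  λ: 0 + 0/60 + 6/3600 = 0.0016667
  hemisphere W, so the sign is −
Point 5:
  Lat: 14° + 29/60 + 34.2/3600 = 14 + 0.483333 + 0.009500 = 14.4928333
  hemisphere S, so the sign is −
  λ: 0° + 13/60 + 45.5/3600 = 0 + 0.216667 + 0.012639 = 0.2293056
  W ⇒ negate
Point 6:
  φ: 33 + 56/60 + 52.5/3600 = 33.9479167
  S → negative
  Lon: 101° + 39/60 + 58/3600 = 101 + 0.650000 + 0.016111 = 101.6661111
  E ⇒ keep positive

1. 84.188056, -157.354056
2. 44.852472, 62.738306
3. 71.730083, -149.250556
4. -89.061583, -0.001667
5. -14.492833, -0.229306
6. -33.947917, 101.666111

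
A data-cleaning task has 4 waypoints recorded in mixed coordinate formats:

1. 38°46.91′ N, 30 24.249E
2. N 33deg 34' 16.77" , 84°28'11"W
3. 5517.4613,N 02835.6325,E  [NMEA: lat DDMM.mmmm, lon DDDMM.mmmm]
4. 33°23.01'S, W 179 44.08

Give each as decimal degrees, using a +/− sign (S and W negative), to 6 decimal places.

1. 38.781833, 30.404150
2. 33.571325, -84.469722
3. 55.291022, 28.593875
4. -33.383500, -179.734667

Point 1:
  φ: 46.91′ = 0.781833°; total 38.7818333
  N → positive
  Lon: 24.249′ = 0.404150°; total 30.4041500
  E ⇒ keep positive
Point 2:
  Lat: 33 + 34/60 + 16.77/3600 = 33.5713250
  N → positive
  Lon: 84° + 28/60 + 11/3600 = 84 + 0.466667 + 0.003056 = 84.4697222
  hemisphere W, so the sign is −
Point 3:
  φ: degrees = first 2 digits = 55, minutes = 17.4613; 55 + 17.4613/60 = 55.2910217
  N → positive
  λ: split at 3 digits → 028° and 35.6325′; 28 + 35.6325/60 = 28.5938750
  E ⇒ keep positive
Point 4:
  Latitude: 23.01′ = 0.383500°; total 33.3835000
  hemisphere S, so the sign is −
  λ: 44.08′ = 0.734667°; total 179.7346667
  hemisphere W, so the sign is −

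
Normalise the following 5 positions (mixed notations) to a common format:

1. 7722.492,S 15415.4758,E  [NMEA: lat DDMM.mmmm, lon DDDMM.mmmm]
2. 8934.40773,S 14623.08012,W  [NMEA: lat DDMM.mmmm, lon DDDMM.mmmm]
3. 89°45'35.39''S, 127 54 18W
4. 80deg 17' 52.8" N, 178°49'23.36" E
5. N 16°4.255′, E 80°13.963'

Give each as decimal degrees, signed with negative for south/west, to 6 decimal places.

Point 1:
  Lat: split at 2 digits → 77° and 22.492′; 77 + 22.492/60 = 77.3748667
  hemisphere S, so the sign is −
  λ: degrees = first 3 digits = 154, minutes = 15.4758; 154 + 15.4758/60 = 154.2579300
  E → positive
Point 2:
  φ: degrees = first 2 digits = 89, minutes = 34.40773; 89 + 34.40773/60 = 89.5734622
  hemisphere S, so the sign is −
  Longitude: split at 3 digits → 146° and 23.08012′; 146 + 23.08012/60 = 146.3846687
  hemisphere W, so the sign is −
Point 3:
  Latitude: 89 + 45/60 + 35.39/3600 = 89.7598306
  S → negative
  Longitude: 127 + 54/60 + 18/3600 = 127.9050000
  W ⇒ negate
Point 4:
  Lat: 80° + 17/60 + 52.8/3600 = 80 + 0.283333 + 0.014667 = 80.2980000
  N ⇒ keep positive
  Lon: 49′ + 23.36″ = 49.38933′; 178 + 49.38933/60 = 178.8231556
  E ⇒ keep positive
Point 5:
  Latitude: 16 + 4.255/60 = 16.0709167
  N → positive
  Longitude: 13.963′ = 0.232717°; total 80.2327167
  E → positive

1. -77.374867, 154.257930
2. -89.573462, -146.384669
3. -89.759831, -127.905000
4. 80.298000, 178.823156
5. 16.070917, 80.232717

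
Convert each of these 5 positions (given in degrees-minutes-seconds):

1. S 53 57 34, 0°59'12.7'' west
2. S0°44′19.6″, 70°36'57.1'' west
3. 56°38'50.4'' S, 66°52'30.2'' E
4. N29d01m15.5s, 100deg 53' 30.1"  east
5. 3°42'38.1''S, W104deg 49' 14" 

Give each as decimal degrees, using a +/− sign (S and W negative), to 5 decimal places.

Point 1:
  Lat: 53 + 57/60 + 34/3600 = 53.959444
  S → negative
  Lon: 0° + 59/60 + 12.7/3600 = 0 + 0.983333 + 0.003528 = 0.986861
  hemisphere W, so the sign is −
Point 2:
  Lat: 0° + 44/60 + 19.6/3600 = 0 + 0.733333 + 0.005444 = 0.738778
  hemisphere S, so the sign is −
  Lon: 36′ + 57.1″ = 36.95167′; 70 + 36.95167/60 = 70.615861
  W ⇒ negate
Point 3:
  φ: 38′ + 50.4″ = 38.84000′; 56 + 38.84000/60 = 56.647333
  S → negative
  Lon: 52′ + 30.2″ = 52.50333′; 66 + 52.50333/60 = 66.875056
  E → positive
Point 4:
  φ: 1′ + 15.5″ = 1.25833′; 29 + 1.25833/60 = 29.020972
  N → positive
  λ: 100° + 53/60 + 30.1/3600 = 100 + 0.883333 + 0.008361 = 100.891694
  E ⇒ keep positive
Point 5:
  Lat: 42′ + 38.1″ = 42.63500′; 3 + 42.63500/60 = 3.710583
  S ⇒ negate
  Lon: 104 + 49/60 + 14/3600 = 104.820556
  W ⇒ negate

1. -53.95944, -0.98686
2. -0.73878, -70.61586
3. -56.64733, 66.87506
4. 29.02097, 100.89169
5. -3.71058, -104.82056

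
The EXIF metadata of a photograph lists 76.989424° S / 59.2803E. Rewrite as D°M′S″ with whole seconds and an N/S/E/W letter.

φ: whole degrees 76; 59.36544′ → 59′ and 21.93″
Lon: 0.280300° → 16.81800′; 0.81800 × 60 = 49.08″

76°59′22″ S, 59°16′49″ E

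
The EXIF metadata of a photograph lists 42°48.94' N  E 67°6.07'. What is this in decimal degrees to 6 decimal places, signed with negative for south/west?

φ: 42 + 48.94/60 = 42.8156667
N ⇒ keep positive
λ: 67 + 6.07/60 = 67.1011667
E → positive

42.815667, 67.101167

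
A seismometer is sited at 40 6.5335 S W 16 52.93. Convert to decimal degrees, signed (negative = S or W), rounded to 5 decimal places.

-40.10889, -16.88217

Latitude: 6.5335′ = 0.108892°; total 40.108892
S ⇒ negate
Longitude: 52.93′ = 0.882167°; total 16.882167
W ⇒ negate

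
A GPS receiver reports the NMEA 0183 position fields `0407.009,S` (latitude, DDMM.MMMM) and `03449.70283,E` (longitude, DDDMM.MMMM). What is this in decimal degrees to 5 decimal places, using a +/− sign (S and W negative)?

Lat: split at 2 digits → 04° and 7.009′; 4 + 7.009/60 = 4.116817
S ⇒ negate
Longitude: degrees = first 3 digits = 34, minutes = 49.70283; 34 + 49.70283/60 = 34.828381
E ⇒ keep positive

-4.11682, 34.82838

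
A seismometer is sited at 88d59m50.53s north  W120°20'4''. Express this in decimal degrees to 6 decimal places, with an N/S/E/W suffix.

88.997369° N, 120.334444° W

Latitude: 88° + 59/60 + 50.53/3600 = 88 + 0.983333 + 0.014036 = 88.9973694
Longitude: 120 + 20/60 + 4/3600 = 120.3344444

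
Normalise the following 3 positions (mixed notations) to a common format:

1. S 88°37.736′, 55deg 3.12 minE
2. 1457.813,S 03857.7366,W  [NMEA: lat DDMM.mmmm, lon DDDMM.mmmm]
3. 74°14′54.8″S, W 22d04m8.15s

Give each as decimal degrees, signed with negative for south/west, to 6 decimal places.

1. -88.628933, 55.052000
2. -14.963550, -38.962277
3. -74.248556, -22.068931

Point 1:
  φ: 88 + 37.736/60 = 88.6289333
  S → negative
  Lon: 3.12′ = 0.052000°; total 55.0520000
  E ⇒ keep positive
Point 2:
  φ: split at 2 digits → 14° and 57.813′; 14 + 57.813/60 = 14.9635500
  S ⇒ negate
  Longitude: degrees = first 3 digits = 38, minutes = 57.7366; 38 + 57.7366/60 = 38.9622767
  W ⇒ negate
Point 3:
  Latitude: 14′ + 54.8″ = 14.91333′; 74 + 14.91333/60 = 74.2485556
  hemisphere S, so the sign is −
  λ: 4′ + 8.15″ = 4.13583′; 22 + 4.13583/60 = 22.0689306
  hemisphere W, so the sign is −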